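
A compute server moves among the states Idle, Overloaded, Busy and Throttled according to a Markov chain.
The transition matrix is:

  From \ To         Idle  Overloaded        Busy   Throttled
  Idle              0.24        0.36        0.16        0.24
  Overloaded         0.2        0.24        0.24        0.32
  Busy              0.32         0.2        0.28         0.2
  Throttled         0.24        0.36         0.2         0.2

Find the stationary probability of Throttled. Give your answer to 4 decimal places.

0.2446

Let the stationary distribution be π with π = πP and π_1 + π_2 + π_3 + π_4 = 1.
π_1 = 0.24·π_1 + 0.2·π_2 + 0.32·π_3 + 0.24·π_4
π_2 = 0.36·π_1 + 0.24·π_2 + 0.2·π_3 + 0.36·π_4
π_3 = 0.16·π_1 + 0.24·π_2 + 0.28·π_3 + 0.2·π_4
Solving with the normalization constraint gives π = (0.2459, 0.2901, 0.2193, 0.2446).
So the stationary probability of Throttled is 0.2446.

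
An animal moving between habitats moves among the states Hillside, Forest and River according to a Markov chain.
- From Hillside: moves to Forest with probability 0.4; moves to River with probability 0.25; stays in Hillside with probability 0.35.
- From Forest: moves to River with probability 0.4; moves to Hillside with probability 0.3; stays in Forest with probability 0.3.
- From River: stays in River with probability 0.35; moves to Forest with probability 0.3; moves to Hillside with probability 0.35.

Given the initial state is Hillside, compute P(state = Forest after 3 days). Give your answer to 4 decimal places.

Propagate the distribution vector 3 days from Hillside.
After 0 days: (1.0000, 0.0000, 0.0000)
After 1 day: (0.3500, 0.4000, 0.2500)
After 2 days: (0.3300, 0.3350, 0.3350)
After 3 days: (0.3333, 0.3330, 0.3338)
P(in Forest after 3 days) = 0.3330

0.3330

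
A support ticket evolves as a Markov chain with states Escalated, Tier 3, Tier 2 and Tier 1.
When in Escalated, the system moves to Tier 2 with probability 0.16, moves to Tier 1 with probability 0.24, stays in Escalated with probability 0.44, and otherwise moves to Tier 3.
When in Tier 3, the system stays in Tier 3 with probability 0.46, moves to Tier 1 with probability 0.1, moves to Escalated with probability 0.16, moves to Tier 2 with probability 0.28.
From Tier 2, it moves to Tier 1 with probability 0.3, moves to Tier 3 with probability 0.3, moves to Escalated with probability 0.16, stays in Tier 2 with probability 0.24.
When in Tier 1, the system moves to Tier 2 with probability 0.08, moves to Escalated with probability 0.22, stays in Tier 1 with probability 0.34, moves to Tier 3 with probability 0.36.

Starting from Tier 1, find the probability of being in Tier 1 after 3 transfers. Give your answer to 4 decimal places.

Propagate the distribution vector 3 transfers from Tier 1.
After 0 transfers: (0.0000, 0.0000, 0.0000, 1.0000)
After 1 transfer: (0.2200, 0.3600, 0.0800, 0.3400)
After 2 transfers: (0.2420, 0.3472, 0.1824, 0.2284)
After 3 transfers: (0.2415, 0.3354, 0.1980, 0.2252)
P(in Tier 1 after 3 transfers) = 0.2252

0.2252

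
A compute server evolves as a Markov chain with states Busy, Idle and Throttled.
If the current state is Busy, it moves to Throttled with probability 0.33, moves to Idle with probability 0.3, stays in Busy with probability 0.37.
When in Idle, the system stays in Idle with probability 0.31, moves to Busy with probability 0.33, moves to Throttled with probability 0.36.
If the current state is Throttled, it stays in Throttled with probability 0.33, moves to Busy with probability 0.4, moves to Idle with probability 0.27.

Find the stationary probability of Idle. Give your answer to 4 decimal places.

0.2928

Let the stationary distribution be π with π = πP and π_1 + π_2 + π_3 = 1.
π_1 = 0.37·π_1 + 0.33·π_2 + 0.4·π_3
π_2 = 0.3·π_1 + 0.31·π_2 + 0.27·π_3
Solving with the normalization constraint gives π = (0.3685, 0.2928, 0.3388).
So the stationary probability of Idle is 0.2928.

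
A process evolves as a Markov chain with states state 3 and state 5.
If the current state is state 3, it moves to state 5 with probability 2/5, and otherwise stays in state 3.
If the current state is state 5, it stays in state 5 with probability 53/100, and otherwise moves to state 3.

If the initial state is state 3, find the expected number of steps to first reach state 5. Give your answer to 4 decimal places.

2.5000

Let t(s) be the expected number of steps to first reach state 5 from state s, with t(state 5) = 0. Conditioning on the first step:
t(state 3) = 1 + 0.6·t(state 3)
Solving: t(state 3) = 2.5000.
Expected steps from state 3 to state 5: 2.5000.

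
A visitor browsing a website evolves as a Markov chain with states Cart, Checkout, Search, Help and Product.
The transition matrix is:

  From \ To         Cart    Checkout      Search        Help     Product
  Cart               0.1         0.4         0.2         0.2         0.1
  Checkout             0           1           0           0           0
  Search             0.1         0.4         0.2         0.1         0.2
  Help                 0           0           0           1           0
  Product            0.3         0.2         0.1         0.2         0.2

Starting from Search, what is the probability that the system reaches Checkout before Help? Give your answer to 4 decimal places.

Let h(s) be the probability of absorption at Checkout starting from transient state s. Then h(Checkout) = 1 and h(Help) = 0. By first-step analysis:
h(Cart) = 0.1·h(Cart) + 0.4·1 + 0.2·h(Search) + 0.2·0 + 0.1·h(Product)
h(Search) = 0.1·h(Cart) + 0.4·1 + 0.2·h(Search) + 0.1·0 + 0.2·h(Product)
h(Product) = 0.3·h(Cart) + 0.2·1 + 0.1·h(Search) + 0.2·0 + 0.2·h(Product)
Solving: h(Cart) = 0.6733, h(Search) = 0.7327, h(Product) = 0.5941.
Starting from Search, the probability is 0.7327.

0.7327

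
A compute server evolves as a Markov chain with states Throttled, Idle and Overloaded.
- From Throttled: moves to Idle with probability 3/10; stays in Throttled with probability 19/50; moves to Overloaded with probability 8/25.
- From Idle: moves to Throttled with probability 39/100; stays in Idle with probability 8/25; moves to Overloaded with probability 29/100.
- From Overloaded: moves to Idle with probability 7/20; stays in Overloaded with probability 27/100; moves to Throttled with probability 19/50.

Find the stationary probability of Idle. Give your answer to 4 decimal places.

0.3212

Let the stationary distribution be π with π = πP and π_1 + π_2 + π_3 = 1.
π_1 = 0.38·π_1 + 0.39·π_2 + 0.38·π_3
π_2 = 0.3·π_1 + 0.32·π_2 + 0.35·π_3
Solving with the normalization constraint gives π = (0.3832, 0.3212, 0.2956).
So the stationary probability of Idle is 0.3212.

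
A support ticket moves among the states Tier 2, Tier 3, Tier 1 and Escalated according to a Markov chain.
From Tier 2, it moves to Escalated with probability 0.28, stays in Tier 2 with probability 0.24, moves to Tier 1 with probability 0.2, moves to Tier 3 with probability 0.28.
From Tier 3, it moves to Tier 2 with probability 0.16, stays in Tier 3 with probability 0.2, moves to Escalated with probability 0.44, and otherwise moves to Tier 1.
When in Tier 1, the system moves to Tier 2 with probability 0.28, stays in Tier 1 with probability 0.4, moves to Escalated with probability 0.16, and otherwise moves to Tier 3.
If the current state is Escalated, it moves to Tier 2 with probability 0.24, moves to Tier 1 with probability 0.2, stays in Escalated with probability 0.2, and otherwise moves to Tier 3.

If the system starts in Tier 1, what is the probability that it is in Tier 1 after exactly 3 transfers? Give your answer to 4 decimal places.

Propagate the distribution vector 3 transfers from Tier 1.
After 0 transfers: (0.0000, 0.0000, 1.0000, 0.0000)
After 1 transfer: (0.2800, 0.1600, 0.4000, 0.1600)
After 2 transfers: (0.2432, 0.2320, 0.2800, 0.2448)
After 3 transfers: (0.2326, 0.2474, 0.2560, 0.2639)
P(in Tier 1 after 3 transfers) = 0.2560

0.2560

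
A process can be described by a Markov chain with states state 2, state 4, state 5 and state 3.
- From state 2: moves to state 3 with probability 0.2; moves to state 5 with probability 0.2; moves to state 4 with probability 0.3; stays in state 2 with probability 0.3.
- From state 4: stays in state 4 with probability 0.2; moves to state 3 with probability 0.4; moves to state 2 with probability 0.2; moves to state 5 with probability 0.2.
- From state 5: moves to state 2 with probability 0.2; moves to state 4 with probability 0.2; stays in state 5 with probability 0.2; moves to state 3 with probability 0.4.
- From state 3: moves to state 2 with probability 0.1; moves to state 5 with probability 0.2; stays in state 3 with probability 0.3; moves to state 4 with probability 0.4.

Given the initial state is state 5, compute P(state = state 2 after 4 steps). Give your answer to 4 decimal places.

Propagate the distribution vector 4 steps from state 5.
After 0 steps: (0.0000, 0.0000, 1.0000, 0.0000)
After 1 step: (0.2000, 0.2000, 0.2000, 0.4000)
After 2 steps: (0.1800, 0.3000, 0.2000, 0.3200)
After 3 steps: (0.1860, 0.2820, 0.2000, 0.3320)
After 4 steps: (0.1854, 0.2850, 0.2000, 0.3296)
P(in state 2 after 4 steps) = 0.1854

0.1854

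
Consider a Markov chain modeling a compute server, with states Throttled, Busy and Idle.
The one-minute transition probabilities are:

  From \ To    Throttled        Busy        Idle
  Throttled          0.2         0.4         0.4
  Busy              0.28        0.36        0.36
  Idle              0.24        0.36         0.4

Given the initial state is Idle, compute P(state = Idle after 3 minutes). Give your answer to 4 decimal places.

Propagate the distribution vector 3 minutes from Idle.
After 0 minutes: (0.0000, 0.0000, 1.0000)
After 1 minute: (0.2400, 0.3600, 0.4000)
After 2 minutes: (0.2448, 0.3696, 0.3856)
After 3 minutes: (0.2450, 0.3698, 0.3852)
P(in Idle after 3 minutes) = 0.3852

0.3852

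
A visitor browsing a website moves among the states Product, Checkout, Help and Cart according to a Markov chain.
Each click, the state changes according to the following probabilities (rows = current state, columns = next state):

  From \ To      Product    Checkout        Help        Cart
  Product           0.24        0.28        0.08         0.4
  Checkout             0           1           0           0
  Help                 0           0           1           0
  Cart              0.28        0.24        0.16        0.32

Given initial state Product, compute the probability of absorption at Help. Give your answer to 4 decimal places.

Let h(s) be the probability of absorption at Help starting from transient state s. Then h(Help) = 1 and h(Checkout) = 0. By first-step analysis:
h(Product) = 0.24·h(Product) + 0.28·0 + 0.08·1 + 0.4·h(Cart)
h(Cart) = 0.28·h(Product) + 0.24·0 + 0.16·1 + 0.32·h(Cart)
Solving: h(Product) = 0.2925, h(Cart) = 0.3557.
Starting from Product, the probability is 0.2925.

0.2925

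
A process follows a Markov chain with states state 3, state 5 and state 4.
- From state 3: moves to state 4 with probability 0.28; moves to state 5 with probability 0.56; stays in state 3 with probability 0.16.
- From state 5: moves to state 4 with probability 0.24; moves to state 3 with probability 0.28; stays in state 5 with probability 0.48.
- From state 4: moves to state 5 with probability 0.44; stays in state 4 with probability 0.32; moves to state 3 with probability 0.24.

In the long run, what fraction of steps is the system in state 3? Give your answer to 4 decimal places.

Let the stationary distribution be π with π = πP and π_1 + π_2 + π_3 = 1.
π_1 = 0.16·π_1 + 0.28·π_2 + 0.24·π_3
π_2 = 0.56·π_1 + 0.48·π_2 + 0.44·π_3
Solving with the normalization constraint gives π = (0.2403, 0.4884, 0.2713).
So the stationary probability of state 3 is 0.2403.

0.2403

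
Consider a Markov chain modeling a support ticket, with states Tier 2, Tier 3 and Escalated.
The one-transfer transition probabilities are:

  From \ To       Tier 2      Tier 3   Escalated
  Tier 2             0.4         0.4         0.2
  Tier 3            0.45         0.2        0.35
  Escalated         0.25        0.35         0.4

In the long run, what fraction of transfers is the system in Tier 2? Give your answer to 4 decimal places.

Let the stationary distribution be π with π = πP and π_1 + π_2 + π_3 = 1.
π_1 = 0.4·π_1 + 0.45·π_2 + 0.25·π_3
π_2 = 0.4·π_1 + 0.2·π_2 + 0.35·π_3
Solving with the normalization constraint gives π = (0.3695, 0.3204, 0.3101).
So the stationary probability of Tier 2 is 0.3695.

0.3695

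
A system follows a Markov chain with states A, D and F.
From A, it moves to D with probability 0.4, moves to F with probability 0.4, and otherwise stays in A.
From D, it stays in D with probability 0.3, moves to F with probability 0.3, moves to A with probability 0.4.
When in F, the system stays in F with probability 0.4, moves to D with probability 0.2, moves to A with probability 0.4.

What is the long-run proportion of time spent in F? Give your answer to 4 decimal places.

Let the stationary distribution be π with π = πP and π_1 + π_2 + π_3 = 1.
π_1 = 0.2·π_1 + 0.4·π_2 + 0.4·π_3
π_2 = 0.4·π_1 + 0.3·π_2 + 0.2·π_3
Solving with the normalization constraint gives π = (0.3333, 0.2963, 0.3704).
So the stationary probability of F is 0.3704.

0.3704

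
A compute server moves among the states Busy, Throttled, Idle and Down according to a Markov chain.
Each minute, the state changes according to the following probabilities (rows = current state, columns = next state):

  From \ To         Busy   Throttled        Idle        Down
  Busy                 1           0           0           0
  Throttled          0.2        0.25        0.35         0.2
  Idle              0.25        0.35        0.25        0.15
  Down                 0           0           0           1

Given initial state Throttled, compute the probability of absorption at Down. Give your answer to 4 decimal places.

Let h(s) be the probability of absorption at Down starting from transient state s. Then h(Down) = 1 and h(Busy) = 0. By first-step analysis:
h(Throttled) = 0.2·0 + 0.25·h(Throttled) + 0.35·h(Idle) + 0.2·1
h(Idle) = 0.25·0 + 0.35·h(Throttled) + 0.25·h(Idle) + 0.15·1
Solving: h(Throttled) = 0.4602, h(Idle) = 0.4148.
Starting from Throttled, the probability is 0.4602.

0.4602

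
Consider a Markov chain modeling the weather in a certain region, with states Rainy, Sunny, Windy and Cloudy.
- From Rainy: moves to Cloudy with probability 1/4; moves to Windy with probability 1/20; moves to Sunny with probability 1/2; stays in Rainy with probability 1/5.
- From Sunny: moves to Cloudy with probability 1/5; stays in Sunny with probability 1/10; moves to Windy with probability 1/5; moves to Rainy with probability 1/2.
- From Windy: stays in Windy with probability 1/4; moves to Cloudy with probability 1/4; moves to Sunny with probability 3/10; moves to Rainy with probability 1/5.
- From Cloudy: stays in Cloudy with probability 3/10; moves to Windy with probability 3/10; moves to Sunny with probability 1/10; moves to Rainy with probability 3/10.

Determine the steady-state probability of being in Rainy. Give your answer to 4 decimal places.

0.3026

Let the stationary distribution be π with π = πP and π_1 + π_2 + π_3 + π_4 = 1.
π_1 = 0.2·π_1 + 0.5·π_2 + 0.2·π_3 + 0.3·π_4
π_2 = 0.5·π_1 + 0.1·π_2 + 0.3·π_3 + 0.1·π_4
π_3 = 0.05·π_1 + 0.2·π_2 + 0.25·π_3 + 0.3·π_4
Solving with the normalization constraint gives π = (0.3026, 0.2588, 0.1890, 0.2495).
So the stationary probability of Rainy is 0.3026.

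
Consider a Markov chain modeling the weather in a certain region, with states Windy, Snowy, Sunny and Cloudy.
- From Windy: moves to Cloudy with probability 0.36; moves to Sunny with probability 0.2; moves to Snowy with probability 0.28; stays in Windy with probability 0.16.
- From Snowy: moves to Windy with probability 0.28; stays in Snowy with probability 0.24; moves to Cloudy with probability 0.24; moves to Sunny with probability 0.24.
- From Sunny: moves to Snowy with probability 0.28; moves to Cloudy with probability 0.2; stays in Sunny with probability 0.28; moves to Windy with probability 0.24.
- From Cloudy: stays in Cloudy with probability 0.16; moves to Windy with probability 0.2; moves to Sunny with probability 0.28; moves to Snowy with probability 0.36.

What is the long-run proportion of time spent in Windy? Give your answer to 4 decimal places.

0.2241

Let the stationary distribution be π with π = πP and π_1 + π_2 + π_3 + π_4 = 1.
π_1 = 0.16·π_1 + 0.28·π_2 + 0.24·π_3 + 0.2·π_4
π_2 = 0.28·π_1 + 0.24·π_2 + 0.28·π_3 + 0.36·π_4
π_3 = 0.2·π_1 + 0.24·π_2 + 0.28·π_3 + 0.28·π_4
Solving with the normalization constraint gives π = (0.2241, 0.2875, 0.2506, 0.2378).
So the stationary probability of Windy is 0.2241.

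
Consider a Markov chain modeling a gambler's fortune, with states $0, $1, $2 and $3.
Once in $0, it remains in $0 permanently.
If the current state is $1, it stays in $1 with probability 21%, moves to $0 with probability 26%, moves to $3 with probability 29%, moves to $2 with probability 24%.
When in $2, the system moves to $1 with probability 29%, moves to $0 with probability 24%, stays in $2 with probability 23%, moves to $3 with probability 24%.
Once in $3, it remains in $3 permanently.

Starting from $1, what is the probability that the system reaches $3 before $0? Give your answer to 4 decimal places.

0.5214

Let h(s) be the probability of absorption at $3 starting from transient state s. Then h($3) = 1 and h($0) = 0. By first-step analysis:
h($1) = 0.26·0 + 0.21·h($1) + 0.24·h($2) + 0.29·1
h($2) = 0.24·0 + 0.29·h($1) + 0.23·h($2) + 0.24·1
Solving: h($1) = 0.5214, h($2) = 0.5081.
Starting from $1, the probability is 0.5214.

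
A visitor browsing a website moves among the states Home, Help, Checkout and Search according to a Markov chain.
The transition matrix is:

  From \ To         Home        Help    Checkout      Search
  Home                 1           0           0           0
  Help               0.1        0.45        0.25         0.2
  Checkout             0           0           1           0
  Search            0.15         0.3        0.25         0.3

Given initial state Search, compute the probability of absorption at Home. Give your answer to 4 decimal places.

Let h(s) be the probability of absorption at Home starting from transient state s. Then h(Home) = 1 and h(Checkout) = 0. By first-step analysis:
h(Help) = 0.1·1 + 0.45·h(Help) + 0.25·0 + 0.2·h(Search)
h(Search) = 0.15·1 + 0.3·h(Help) + 0.25·0 + 0.3·h(Search)
Solving: h(Help) = 0.3077, h(Search) = 0.3462.
Starting from Search, the probability is 0.3462.

0.3462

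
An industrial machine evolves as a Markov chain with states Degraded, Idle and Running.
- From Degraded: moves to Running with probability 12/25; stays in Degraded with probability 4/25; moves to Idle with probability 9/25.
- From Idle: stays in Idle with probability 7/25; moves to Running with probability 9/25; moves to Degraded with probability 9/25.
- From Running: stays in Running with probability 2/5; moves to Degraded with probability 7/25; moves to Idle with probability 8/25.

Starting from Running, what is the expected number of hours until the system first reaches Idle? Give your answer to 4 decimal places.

3.0303

Let t(s) be the expected number of hours to first reach Idle from state s, with t(Idle) = 0. Conditioning on the first hour:
t(Degraded) = 1 + 0.16·t(Degraded) + 0.48·t(Running)
t(Running) = 1 + 0.28·t(Degraded) + 0.4·t(Running)
Solving: t(Degraded) = 2.9221, t(Running) = 3.0303.
Expected hours from Running to Idle: 3.0303.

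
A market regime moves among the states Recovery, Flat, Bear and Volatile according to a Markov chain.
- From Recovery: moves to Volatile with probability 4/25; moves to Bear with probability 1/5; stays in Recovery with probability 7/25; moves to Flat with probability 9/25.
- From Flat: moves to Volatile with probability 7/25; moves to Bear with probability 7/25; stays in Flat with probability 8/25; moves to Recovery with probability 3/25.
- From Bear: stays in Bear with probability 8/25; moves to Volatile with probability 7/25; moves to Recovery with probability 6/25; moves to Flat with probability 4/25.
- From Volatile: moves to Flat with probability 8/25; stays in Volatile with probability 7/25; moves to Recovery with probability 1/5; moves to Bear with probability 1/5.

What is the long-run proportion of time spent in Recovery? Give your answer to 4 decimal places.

0.2034

Let the stationary distribution be π with π = πP and π_1 + π_2 + π_3 + π_4 = 1.
π_1 = 0.28·π_1 + 0.12·π_2 + 0.24·π_3 + 0.2·π_4
π_2 = 0.36·π_1 + 0.32·π_2 + 0.16·π_3 + 0.32·π_4
π_3 = 0.2·π_1 + 0.28·π_2 + 0.32·π_3 + 0.2·π_4
Solving with the normalization constraint gives π = (0.2034, 0.2876, 0.2534, 0.2556).
So the stationary probability of Recovery is 0.2034.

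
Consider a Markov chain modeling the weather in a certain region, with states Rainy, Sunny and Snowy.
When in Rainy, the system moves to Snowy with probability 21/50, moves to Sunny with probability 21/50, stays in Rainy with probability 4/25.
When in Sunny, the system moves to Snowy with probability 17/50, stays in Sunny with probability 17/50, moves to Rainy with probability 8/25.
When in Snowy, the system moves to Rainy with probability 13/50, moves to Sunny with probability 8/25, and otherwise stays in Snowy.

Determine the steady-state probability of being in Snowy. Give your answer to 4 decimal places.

0.3918

Let the stationary distribution be π with π = πP and π_1 + π_2 + π_3 = 1.
π_1 = 0.16·π_1 + 0.32·π_2 + 0.26·π_3
π_2 = 0.42·π_1 + 0.34·π_2 + 0.32·π_3
Solving with the normalization constraint gives π = (0.2556, 0.3526, 0.3918).
So the stationary probability of Snowy is 0.3918.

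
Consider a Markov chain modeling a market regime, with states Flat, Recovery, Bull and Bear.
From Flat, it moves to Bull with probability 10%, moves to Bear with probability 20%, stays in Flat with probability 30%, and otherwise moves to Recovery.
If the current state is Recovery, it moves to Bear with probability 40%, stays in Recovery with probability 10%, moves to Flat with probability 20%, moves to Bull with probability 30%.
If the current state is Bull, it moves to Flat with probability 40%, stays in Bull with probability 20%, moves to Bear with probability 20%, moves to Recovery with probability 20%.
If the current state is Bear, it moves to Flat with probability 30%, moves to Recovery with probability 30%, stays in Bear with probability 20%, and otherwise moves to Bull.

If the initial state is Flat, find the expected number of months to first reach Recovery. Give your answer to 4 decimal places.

2.8302

Let t(s) be the expected number of months to first reach Recovery from state s, with t(Recovery) = 0. Conditioning on the first month:
t(Flat) = 1 + 0.3·t(Flat) + 0.1·t(Bull) + 0.2·t(Bear)
t(Bull) = 1 + 0.4·t(Flat) + 0.2·t(Bull) + 0.2·t(Bear)
t(Bear) = 1 + 0.3·t(Flat) + 0.2·t(Bull) + 0.2·t(Bear)
Solving: t(Flat) = 2.8302, t(Bull) = 3.4591, t(Bear) = 3.1761.
Expected months from Flat to Recovery: 2.8302.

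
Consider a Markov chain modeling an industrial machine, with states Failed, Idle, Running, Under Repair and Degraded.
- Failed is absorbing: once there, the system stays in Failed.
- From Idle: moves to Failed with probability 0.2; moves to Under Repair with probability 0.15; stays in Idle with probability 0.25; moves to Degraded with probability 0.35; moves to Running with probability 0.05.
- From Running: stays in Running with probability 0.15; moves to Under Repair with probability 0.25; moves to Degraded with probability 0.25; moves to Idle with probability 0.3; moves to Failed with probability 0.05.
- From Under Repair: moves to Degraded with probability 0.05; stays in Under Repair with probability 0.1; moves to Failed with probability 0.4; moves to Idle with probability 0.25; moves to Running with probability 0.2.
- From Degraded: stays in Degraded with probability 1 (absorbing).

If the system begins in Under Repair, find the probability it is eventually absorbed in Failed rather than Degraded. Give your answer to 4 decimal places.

Let h(s) be the probability of absorption at Failed starting from transient state s. Then h(Failed) = 1 and h(Degraded) = 0. By first-step analysis:
h(Idle) = 0.2·1 + 0.25·h(Idle) + 0.05·h(Running) + 0.15·h(Under Repair) + 0.35·0
h(Running) = 0.05·1 + 0.3·h(Idle) + 0.15·h(Running) + 0.25·h(Under Repair) + 0.25·0
h(Under Repair) = 0.4·1 + 0.25·h(Idle) + 0.2·h(Running) + 0.1·h(Under Repair) + 0.05·0
Solving: h(Idle) = 0.4235, h(Running) = 0.3997, h(Under Repair) = 0.6509.
Starting from Under Repair, the probability is 0.6509.

0.6509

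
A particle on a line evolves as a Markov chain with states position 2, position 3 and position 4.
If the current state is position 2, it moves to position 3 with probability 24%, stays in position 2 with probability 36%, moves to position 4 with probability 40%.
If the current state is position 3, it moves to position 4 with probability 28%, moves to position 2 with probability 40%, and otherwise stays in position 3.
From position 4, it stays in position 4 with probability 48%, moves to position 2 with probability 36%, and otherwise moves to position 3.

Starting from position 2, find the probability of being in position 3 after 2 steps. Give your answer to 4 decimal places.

Sum over the intermediate state after 1 step:
P = P(position 2→position 2)·P(position 2→position 3) + P(position 2→position 3)·P(position 3→position 3) + P(position 2→position 4)·P(position 4→position 3)
  = 0.36×0.24 + 0.24×0.32 + 0.4×0.16
  = 0.0864 + 0.0768 + 0.0640 = 0.2272

0.2272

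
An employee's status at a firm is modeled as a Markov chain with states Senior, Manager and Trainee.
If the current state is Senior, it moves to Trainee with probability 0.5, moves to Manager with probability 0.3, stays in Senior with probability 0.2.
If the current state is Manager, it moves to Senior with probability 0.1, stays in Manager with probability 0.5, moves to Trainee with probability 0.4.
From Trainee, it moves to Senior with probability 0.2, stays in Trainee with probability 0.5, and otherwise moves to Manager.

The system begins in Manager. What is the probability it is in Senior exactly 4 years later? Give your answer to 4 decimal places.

Propagate the distribution vector 4 years from Manager.
After 0 years: (0.0000, 1.0000, 0.0000)
After 1 year: (0.1000, 0.5000, 0.4000)
After 2 years: (0.1500, 0.4000, 0.4500)
After 3 years: (0.1600, 0.3800, 0.4600)
After 4 years: (0.1620, 0.3760, 0.4620)
P(in Senior after 4 years) = 0.1620

0.1620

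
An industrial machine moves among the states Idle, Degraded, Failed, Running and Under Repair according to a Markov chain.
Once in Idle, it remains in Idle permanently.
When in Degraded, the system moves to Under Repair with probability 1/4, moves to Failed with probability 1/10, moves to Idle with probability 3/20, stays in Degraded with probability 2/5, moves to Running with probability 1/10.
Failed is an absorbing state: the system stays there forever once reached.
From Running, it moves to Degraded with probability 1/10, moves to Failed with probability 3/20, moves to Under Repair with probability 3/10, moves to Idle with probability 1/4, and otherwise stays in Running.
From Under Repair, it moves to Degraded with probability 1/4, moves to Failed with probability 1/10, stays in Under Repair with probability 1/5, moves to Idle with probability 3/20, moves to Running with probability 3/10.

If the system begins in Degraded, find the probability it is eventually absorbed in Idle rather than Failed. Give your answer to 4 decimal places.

0.6060

Let h(s) be the probability of absorption at Idle starting from transient state s. Then h(Idle) = 1 and h(Failed) = 0. By first-step analysis:
h(Degraded) = 0.15·1 + 0.4·h(Degraded) + 0.1·0 + 0.1·h(Running) + 0.25·h(Under Repair)
h(Running) = 0.25·1 + 0.1·h(Degraded) + 0.15·0 + 0.2·h(Running) + 0.3·h(Under Repair)
h(Under Repair) = 0.15·1 + 0.25·h(Degraded) + 0.1·0 + 0.3·h(Running) + 0.2·h(Under Repair)
Solving: h(Degraded) = 0.6060, h(Running) = 0.6162, h(Under Repair) = 0.6080.
Starting from Degraded, the probability is 0.6060.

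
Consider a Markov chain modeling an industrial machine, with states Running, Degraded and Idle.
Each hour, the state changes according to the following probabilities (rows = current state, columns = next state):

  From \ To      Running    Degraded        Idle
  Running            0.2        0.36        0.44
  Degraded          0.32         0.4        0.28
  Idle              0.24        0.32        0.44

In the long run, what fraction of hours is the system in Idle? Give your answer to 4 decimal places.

Let the stationary distribution be π with π = πP and π_1 + π_2 + π_3 = 1.
π_1 = 0.2·π_1 + 0.32·π_2 + 0.24·π_3
π_2 = 0.36·π_1 + 0.4·π_2 + 0.32·π_3
Solving with the normalization constraint gives π = (0.2584, 0.3591, 0.3826).
So the stationary probability of Idle is 0.3826.

0.3826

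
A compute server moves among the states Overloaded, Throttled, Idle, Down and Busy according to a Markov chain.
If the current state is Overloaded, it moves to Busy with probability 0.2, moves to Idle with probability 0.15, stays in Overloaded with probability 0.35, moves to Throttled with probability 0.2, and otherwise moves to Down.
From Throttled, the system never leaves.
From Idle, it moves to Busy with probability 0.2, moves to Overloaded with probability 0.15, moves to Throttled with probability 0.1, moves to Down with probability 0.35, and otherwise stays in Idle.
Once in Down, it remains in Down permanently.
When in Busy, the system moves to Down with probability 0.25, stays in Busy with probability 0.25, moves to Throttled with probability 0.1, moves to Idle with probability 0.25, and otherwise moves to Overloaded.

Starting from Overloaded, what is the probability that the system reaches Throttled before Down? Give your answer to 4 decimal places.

Let h(s) be the probability of absorption at Throttled starting from transient state s. Then h(Throttled) = 1 and h(Down) = 0. By first-step analysis:
h(Overloaded) = 0.35·h(Overloaded) + 0.2·1 + 0.15·h(Idle) + 0.1·0 + 0.2·h(Busy)
h(Idle) = 0.15·h(Overloaded) + 0.1·1 + 0.2·h(Idle) + 0.35·0 + 0.2·h(Busy)
h(Busy) = 0.15·h(Overloaded) + 0.1·1 + 0.25·h(Idle) + 0.25·0 + 0.25·h(Busy)
Solving: h(Overloaded) = 0.4768, h(Idle) = 0.2963, h(Busy) = 0.3275.
Starting from Overloaded, the probability is 0.4768.

0.4768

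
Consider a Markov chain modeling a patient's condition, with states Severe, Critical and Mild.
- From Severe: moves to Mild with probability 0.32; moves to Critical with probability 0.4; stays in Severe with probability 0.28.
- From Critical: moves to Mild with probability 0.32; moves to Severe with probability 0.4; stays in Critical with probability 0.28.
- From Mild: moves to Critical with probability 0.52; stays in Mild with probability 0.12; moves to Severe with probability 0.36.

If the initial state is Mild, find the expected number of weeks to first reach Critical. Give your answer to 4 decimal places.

Let t(s) be the expected number of weeks to first reach Critical from state s, with t(Critical) = 0. Conditioning on the first week:
t(Severe) = 1 + 0.28·t(Severe) + 0.32·t(Mild)
t(Mild) = 1 + 0.36·t(Severe) + 0.12·t(Mild)
Solving: t(Severe) = 2.3148, t(Mild) = 2.0833.
Expected weeks from Mild to Critical: 2.0833.

2.0833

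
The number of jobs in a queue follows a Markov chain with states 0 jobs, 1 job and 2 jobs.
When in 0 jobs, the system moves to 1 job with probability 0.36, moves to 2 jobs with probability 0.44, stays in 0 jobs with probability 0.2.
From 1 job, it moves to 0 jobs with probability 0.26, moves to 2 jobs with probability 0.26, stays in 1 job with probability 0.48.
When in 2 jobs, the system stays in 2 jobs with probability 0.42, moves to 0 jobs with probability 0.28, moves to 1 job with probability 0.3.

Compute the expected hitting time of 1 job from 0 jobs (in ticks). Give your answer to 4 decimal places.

2.9930

Let t(s) be the expected number of ticks to first reach 1 job from state s, with t(1 job) = 0. Conditioning on the first tick:
t(0 jobs) = 1 + 0.2·t(0 jobs) + 0.44·t(2 jobs)
t(2 jobs) = 1 + 0.28·t(0 jobs) + 0.42·t(2 jobs)
Solving: t(0 jobs) = 2.9930, t(2 jobs) = 3.1690.
Expected ticks from 0 jobs to 1 job: 2.9930.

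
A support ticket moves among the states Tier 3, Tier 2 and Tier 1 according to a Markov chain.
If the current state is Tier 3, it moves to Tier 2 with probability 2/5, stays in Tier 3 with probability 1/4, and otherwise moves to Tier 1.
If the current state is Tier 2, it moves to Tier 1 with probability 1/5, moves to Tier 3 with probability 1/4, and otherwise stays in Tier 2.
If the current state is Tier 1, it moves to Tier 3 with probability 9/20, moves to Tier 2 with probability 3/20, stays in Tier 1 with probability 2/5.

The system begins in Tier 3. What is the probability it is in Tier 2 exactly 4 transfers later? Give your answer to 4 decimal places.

Propagate the distribution vector 4 transfers from Tier 3.
After 0 transfers: (1.0000, 0.0000, 0.0000)
After 1 transfer: (0.2500, 0.4000, 0.3500)
After 2 transfers: (0.3200, 0.3725, 0.3075)
After 3 transfers: (0.3115, 0.3790, 0.3095)
After 4 transfers: (0.3119, 0.3795, 0.3086)
P(in Tier 2 after 4 transfers) = 0.3795

0.3795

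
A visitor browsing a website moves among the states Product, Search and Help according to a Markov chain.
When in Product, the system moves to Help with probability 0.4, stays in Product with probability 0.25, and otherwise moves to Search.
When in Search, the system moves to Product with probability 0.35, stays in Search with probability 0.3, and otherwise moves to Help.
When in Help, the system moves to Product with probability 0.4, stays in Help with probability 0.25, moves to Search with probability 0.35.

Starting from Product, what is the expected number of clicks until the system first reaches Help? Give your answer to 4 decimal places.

Let t(s) be the expected number of clicks to first reach Help from state s, with t(Help) = 0. Conditioning on the first click:
t(Product) = 1 + 0.25·t(Product) + 0.35·t(Search)
t(Search) = 1 + 0.35·t(Product) + 0.3·t(Search)
Solving: t(Product) = 2.6087, t(Search) = 2.7329.
Expected clicks from Product to Help: 2.6087.

2.6087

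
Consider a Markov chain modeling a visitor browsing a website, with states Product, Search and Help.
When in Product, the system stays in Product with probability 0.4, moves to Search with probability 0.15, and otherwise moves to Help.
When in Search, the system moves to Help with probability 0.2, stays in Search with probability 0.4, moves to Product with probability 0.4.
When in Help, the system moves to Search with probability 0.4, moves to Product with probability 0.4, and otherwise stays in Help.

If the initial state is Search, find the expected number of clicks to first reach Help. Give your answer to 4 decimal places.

Let t(s) be the expected number of clicks to first reach Help from state s, with t(Help) = 0. Conditioning on the first click:
t(Product) = 1 + 0.4·t(Product) + 0.15·t(Search)
t(Search) = 1 + 0.4·t(Product) + 0.4·t(Search)
Solving: t(Product) = 2.5000, t(Search) = 3.3333.
Expected clicks from Search to Help: 3.3333.

3.3333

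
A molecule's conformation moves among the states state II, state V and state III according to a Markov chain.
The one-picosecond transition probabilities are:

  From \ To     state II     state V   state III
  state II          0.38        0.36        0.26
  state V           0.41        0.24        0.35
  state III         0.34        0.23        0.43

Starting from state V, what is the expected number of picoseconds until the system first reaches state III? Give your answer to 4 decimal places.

Let t(s) be the expected number of picoseconds to first reach state III from state s, with t(state III) = 0. Conditioning on the first picosecond:
t(state II) = 1 + 0.38·t(state II) + 0.36·t(state V)
t(state V) = 1 + 0.41·t(state II) + 0.24·t(state V)
Solving: t(state II) = 3.4611, t(state V) = 3.1829.
Expected picoseconds from state V to state III: 3.1829.

3.1829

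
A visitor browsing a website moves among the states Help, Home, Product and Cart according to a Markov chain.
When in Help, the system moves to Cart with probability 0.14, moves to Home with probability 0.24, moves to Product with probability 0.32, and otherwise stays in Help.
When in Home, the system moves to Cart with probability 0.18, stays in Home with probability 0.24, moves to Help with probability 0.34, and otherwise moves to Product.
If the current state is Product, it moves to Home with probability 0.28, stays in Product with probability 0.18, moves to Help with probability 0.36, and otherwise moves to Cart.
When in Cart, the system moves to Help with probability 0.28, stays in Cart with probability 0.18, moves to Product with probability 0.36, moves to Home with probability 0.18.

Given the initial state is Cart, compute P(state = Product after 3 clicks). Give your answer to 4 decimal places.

Propagate the distribution vector 3 clicks from Cart.
After 0 clicks: (0.0000, 0.0000, 0.0000, 1.0000)
After 1 click: (0.2800, 0.1800, 0.3600, 0.1800)
After 2 clicks: (0.3252, 0.2436, 0.2624, 0.1688)
After 3 clicks: (0.3221, 0.2404, 0.2705, 0.1670)
P(in Product after 3 clicks) = 0.2705

0.2705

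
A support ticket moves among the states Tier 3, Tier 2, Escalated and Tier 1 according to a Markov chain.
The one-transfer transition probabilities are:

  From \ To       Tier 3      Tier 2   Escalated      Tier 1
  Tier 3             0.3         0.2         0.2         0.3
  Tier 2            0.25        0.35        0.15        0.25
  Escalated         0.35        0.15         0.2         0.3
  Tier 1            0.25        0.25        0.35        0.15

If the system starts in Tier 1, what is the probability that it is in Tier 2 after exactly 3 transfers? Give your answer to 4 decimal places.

Propagate the distribution vector 3 transfers from Tier 1.
After 0 transfers: (0.0000, 0.0000, 0.0000, 1.0000)
After 1 transfer: (0.2500, 0.2500, 0.3500, 0.1500)
After 2 transfers: (0.2975, 0.2275, 0.2100, 0.2650)
After 3 transfers: (0.2859, 0.2369, 0.2284, 0.2489)
P(in Tier 2 after 3 transfers) = 0.2369

0.2369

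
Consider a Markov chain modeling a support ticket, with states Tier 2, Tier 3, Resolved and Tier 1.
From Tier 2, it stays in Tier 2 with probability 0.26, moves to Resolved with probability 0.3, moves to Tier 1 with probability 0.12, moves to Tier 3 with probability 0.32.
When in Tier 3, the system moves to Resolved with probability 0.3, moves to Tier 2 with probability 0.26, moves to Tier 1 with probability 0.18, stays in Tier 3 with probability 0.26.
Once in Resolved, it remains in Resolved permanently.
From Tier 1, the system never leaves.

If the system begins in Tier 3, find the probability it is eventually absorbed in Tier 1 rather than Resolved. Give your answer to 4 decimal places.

0.3540

Let h(s) be the probability of absorption at Tier 1 starting from transient state s. Then h(Tier 1) = 1 and h(Resolved) = 0. By first-step analysis:
h(Tier 2) = 0.26·h(Tier 2) + 0.32·h(Tier 3) + 0.3·0 + 0.12·1
h(Tier 3) = 0.26·h(Tier 2) + 0.26·h(Tier 3) + 0.3·0 + 0.18·1
Solving: h(Tier 2) = 0.3152, h(Tier 3) = 0.3540.
Starting from Tier 3, the probability is 0.3540.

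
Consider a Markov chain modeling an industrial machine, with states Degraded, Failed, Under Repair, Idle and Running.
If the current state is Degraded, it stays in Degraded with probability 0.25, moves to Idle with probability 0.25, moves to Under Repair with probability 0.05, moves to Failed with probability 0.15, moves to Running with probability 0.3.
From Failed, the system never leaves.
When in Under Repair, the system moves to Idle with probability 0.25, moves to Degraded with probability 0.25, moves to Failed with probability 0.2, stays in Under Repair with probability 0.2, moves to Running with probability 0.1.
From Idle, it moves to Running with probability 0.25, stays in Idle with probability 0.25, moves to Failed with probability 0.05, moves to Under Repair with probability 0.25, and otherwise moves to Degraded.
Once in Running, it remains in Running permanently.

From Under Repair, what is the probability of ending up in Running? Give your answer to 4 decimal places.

Let h(s) be the probability of absorption at Running starting from transient state s. Then h(Running) = 1 and h(Failed) = 0. By first-step analysis:
h(Degraded) = 0.25·h(Degraded) + 0.15·0 + 0.05·h(Under Repair) + 0.25·h(Idle) + 0.3·1
h(Under Repair) = 0.25·h(Degraded) + 0.2·0 + 0.2·h(Under Repair) + 0.25·h(Idle) + 0.1·1
h(Idle) = 0.2·h(Degraded) + 0.05·0 + 0.25·h(Under Repair) + 0.25·h(Idle) + 0.25·1
Solving: h(Degraded) = 0.6685, h(Under Repair) = 0.5512, h(Idle) = 0.6953.
Starting from Under Repair, the probability is 0.5512.

0.5512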